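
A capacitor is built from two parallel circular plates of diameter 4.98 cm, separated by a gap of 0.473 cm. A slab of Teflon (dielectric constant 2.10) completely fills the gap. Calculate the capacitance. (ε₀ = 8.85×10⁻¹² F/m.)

A = π(4.98/2 cm)² = 1.95×10⁻³ m².
C = κε₀A/d = 2.10 × 8.85×10⁻¹² × 1.95×10⁻³ / 4.73×10⁻³ = 7.65×10⁻¹² F.

C ≈ 7.65 pF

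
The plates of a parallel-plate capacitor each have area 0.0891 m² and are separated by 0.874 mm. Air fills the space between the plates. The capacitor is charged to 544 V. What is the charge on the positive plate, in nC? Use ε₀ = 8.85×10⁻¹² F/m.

C = ε₀A/d = 8.85×10⁻¹² × 8.91×10⁻² / 8.74×10⁻⁴ = 9.02×10⁻¹⁰ F.
Q = CV = 9.02×10⁻¹⁰ × 544 = 4.91×10⁻⁷ C.

491 nC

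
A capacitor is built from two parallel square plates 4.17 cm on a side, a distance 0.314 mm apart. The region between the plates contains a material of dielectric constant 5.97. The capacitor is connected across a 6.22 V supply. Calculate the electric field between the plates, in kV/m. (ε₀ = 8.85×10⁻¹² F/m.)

E = V/d = 6.22 / 3.14×10⁻⁴ = 1.98×10⁴ V/m.

19.8 kV/m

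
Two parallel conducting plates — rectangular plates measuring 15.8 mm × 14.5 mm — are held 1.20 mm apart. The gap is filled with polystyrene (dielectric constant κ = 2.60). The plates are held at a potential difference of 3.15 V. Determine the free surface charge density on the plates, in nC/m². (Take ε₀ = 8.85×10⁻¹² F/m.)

60.4 nC/m²

A = 15.8 × 14.5 mm² = 2.29×10⁻⁴ m².
C = κε₀A/d = 2.60 × 8.85×10⁻¹² × 2.29×10⁻⁴ / 1.20×10⁻³ = 4.39×10⁻¹² F.
σ = Q/A = CV/A = 4.39×10⁻¹² × 3.15 / 2.29×10⁻⁴ = 6.04×10⁻⁸ C/m².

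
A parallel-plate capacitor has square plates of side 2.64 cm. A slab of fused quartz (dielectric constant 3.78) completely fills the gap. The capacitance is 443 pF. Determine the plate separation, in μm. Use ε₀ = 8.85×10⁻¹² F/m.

52.6 μm

A = (2.64 cm)² = 6.97×10⁻⁴ m².
d = κε₀A/C = 3.78 × 8.85×10⁻¹² × 6.97×10⁻⁴ / 4.43×10⁻¹⁰ = 5.26×10⁻⁵ m.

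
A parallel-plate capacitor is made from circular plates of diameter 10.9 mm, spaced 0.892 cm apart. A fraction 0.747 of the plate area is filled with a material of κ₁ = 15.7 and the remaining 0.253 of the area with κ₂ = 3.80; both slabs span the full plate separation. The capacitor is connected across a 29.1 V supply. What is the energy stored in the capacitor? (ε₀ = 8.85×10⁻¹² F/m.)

U ≈ 497 pJ

A = π(10.9/2 mm)² = 9.33×10⁻⁵ m².
Side-by-side slabs ⇒ two capacitors in parallel, each spanning the full gap.
C₁ = κ₁ε₀A₁/d = 15.7 × 8.85×10⁻¹² × 6.97×10⁻⁵ / 8.92×10⁻³ = 1.09×10⁻¹² F.
C₂ = κ₂ε₀A₂/d = 3.80 × 8.85×10⁻¹² × 2.36×10⁻⁵ / 8.92×10⁻³ = 8.90×10⁻¹⁴ F.
C = C₁ + C₂ = 1.17×10⁻¹² F.
U = ½CV² = ½ × 1.17×10⁻¹² × (29.1)² = 4.97×10⁻¹⁰ J.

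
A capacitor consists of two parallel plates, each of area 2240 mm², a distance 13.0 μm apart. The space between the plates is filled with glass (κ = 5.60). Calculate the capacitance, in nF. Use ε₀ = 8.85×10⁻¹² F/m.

8.54 nF

A = 2240 mm² = 2.24×10⁻³ m².
C = κε₀A/d = 5.60 × 8.85×10⁻¹² × 2.24×10⁻³ / 1.30×10⁻⁵ = 8.54×10⁻⁹ F.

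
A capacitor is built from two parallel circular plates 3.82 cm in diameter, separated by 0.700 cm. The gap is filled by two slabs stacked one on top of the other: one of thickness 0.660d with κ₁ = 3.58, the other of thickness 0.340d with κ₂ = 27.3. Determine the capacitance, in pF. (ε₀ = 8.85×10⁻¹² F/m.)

A = π(3.82/2 cm)² = 1.15×10⁻³ m².
Stacked slabs ⇒ two capacitors in series, each with the full plate area.
C₁ = κ₁ε₀A/d₁ = 3.58 × 8.85×10⁻¹² × 1.15×10⁻³ / 4.62×10⁻³ = 7.86×10⁻¹² F.
C₂ = κ₂ε₀A/d₂ = 27.3 × 8.85×10⁻¹² × 1.15×10⁻³ / 2.38×10⁻³ = 1.16×10⁻¹⁰ F.
C = (1/C₁ + 1/C₂)⁻¹ = 7.36×10⁻¹² F.

C ≈ 7.36 pF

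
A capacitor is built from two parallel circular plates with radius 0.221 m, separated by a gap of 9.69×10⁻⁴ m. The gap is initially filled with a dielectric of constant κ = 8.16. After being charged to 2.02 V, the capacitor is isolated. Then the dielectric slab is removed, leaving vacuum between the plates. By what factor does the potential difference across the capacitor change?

Isolated ⇒ Q is held fixed.
C₂ = 0.123 C₁ and V = Q/C, so V₂/V₁ = C₁/C₂ = 8.16.

8.16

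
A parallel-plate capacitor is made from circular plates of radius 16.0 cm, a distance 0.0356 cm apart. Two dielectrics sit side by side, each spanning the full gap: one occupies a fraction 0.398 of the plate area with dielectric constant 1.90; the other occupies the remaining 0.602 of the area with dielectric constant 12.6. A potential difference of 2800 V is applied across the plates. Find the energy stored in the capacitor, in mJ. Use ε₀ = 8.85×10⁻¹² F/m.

A = π(16.0 cm)² = 8.04×10⁻² m².
Side-by-side slabs ⇒ two capacitors in parallel, each spanning the full gap.
C₁ = κ₁ε₀A₁/d = 1.90 × 8.85×10⁻¹² × 3.20×10⁻² / 3.56×10⁻⁴ = 1.51×10⁻⁹ F.
C₂ = κ₂ε₀A₂/d = 12.6 × 8.85×10⁻¹² × 4.84×10⁻² / 3.56×10⁻⁴ = 1.52×10⁻⁸ F.
C = C₁ + C₂ = 1.67×10⁻⁸ F.
U = ½CV² = ½ × 1.67×10⁻⁸ × (2800)² = 6.54×10⁻² J.

U ≈ 65.4 mJ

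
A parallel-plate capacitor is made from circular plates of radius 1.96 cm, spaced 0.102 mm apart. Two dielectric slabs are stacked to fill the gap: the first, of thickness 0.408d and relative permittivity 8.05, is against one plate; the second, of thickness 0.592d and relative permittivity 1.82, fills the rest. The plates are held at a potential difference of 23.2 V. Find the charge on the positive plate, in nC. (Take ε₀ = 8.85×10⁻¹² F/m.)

A = π(1.96 cm)² = 1.21×10⁻³ m².
Stacked slabs ⇒ two capacitors in series, each with the full plate area.
C₁ = κ₁ε₀A/d₁ = 8.05 × 8.85×10⁻¹² × 1.21×10⁻³ / 4.16×10⁻⁵ = 2.07×10⁻⁹ F.
C₂ = κ₂ε₀A/d₂ = 1.82 × 8.85×10⁻¹² × 1.21×10⁻³ / 6.04×10⁻⁵ = 3.22×10⁻¹⁰ F.
C = (1/C₁ + 1/C₂)⁻¹ = 2.79×10⁻¹⁰ F.
Q = CV = 2.79×10⁻¹⁰ × 23.2 = 6.46×10⁻⁹ C.

6.46 nC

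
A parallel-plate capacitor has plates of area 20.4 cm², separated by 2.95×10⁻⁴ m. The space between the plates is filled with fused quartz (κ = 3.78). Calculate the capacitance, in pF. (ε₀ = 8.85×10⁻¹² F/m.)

A = 20.4 cm² = 2.04×10⁻³ m².
C = κε₀A/d = 3.78 × 8.85×10⁻¹² × 2.04×10⁻³ / 2.95×10⁻⁴ = 2.31×10⁻¹⁰ F.

C ≈ 231 pF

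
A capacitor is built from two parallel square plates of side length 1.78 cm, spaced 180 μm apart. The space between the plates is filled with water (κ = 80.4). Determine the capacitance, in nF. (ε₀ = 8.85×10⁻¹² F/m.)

C ≈ 1.25 nF

A = (1.78 cm)² = 3.17×10⁻⁴ m².
C = κε₀A/d = 80.4 × 8.85×10⁻¹² × 3.17×10⁻⁴ / 1.80×10⁻⁴ = 1.25×10⁻⁹ F.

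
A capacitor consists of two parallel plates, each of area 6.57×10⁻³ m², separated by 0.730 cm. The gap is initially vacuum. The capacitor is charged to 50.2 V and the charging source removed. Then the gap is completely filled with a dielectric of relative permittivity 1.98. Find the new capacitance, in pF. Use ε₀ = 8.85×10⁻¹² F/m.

Initially C₁ = ε₀A/d = 8.85×10⁻¹² × 6.57×10⁻³ / 7.30×10⁻³ = 7.96×10⁻¹² F.
C = κε₀A/d scales with κ, so C₂/C₁ = κ = 1.98.
C₂ = 1.98 × 7.96×10⁻¹² = 1.58×10⁻¹¹ F.

15.8 pF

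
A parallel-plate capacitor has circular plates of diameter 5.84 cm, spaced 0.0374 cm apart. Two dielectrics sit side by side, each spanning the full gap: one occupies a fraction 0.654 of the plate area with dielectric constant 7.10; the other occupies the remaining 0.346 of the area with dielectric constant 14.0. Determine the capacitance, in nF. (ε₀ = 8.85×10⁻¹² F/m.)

A = π(5.84/2 cm)² = 2.68×10⁻³ m².
Side-by-side slabs ⇒ two capacitors in parallel, each spanning the full gap.
C₁ = κ₁ε₀A₁/d = 7.10 × 8.85×10⁻¹² × 1.75×10⁻³ / 3.74×10⁻⁴ = 2.94×10⁻¹⁰ F.
C₂ = κ₂ε₀A₂/d = 14.0 × 8.85×10⁻¹² × 9.27×10⁻⁴ / 3.74×10⁻⁴ = 3.07×10⁻¹⁰ F.
C = C₁ + C₂ = 6.01×10⁻¹⁰ F.

C ≈ 0.601 nF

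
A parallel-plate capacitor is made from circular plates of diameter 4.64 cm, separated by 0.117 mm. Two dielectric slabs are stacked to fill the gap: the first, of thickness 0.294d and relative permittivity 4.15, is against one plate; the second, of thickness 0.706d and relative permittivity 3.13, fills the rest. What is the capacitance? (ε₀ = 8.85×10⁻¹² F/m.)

A = π(4.64/2 cm)² = 1.69×10⁻³ m².
Stacked slabs ⇒ two capacitors in series, each with the full plate area.
C₁ = κ₁ε₀A/d₁ = 4.15 × 8.85×10⁻¹² × 1.69×10⁻³ / 3.44×10⁻⁵ = 1.81×10⁻⁹ F.
C₂ = κ₂ε₀A/d₂ = 3.13 × 8.85×10⁻¹² × 1.69×10⁻³ / 8.26×10⁻⁵ = 5.67×10⁻¹⁰ F.
C = (1/C₁ + 1/C₂)⁻¹ = 4.32×10⁻¹⁰ F.

C ≈ 432 pF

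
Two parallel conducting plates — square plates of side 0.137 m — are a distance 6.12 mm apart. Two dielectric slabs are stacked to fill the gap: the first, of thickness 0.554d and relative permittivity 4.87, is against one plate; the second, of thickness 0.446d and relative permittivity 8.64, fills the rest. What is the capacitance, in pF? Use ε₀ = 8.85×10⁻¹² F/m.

A = (0.137 m)² = 1.88×10⁻² m².
Stacked slabs ⇒ two capacitors in series, each with the full plate area.
C₁ = κ₁ε₀A/d₁ = 4.87 × 8.85×10⁻¹² × 1.88×10⁻² / 3.39×10⁻³ = 2.39×10⁻¹⁰ F.
C₂ = κ₂ε₀A/d₂ = 8.64 × 8.85×10⁻¹² × 1.88×10⁻² / 2.73×10⁻³ = 5.26×10⁻¹⁰ F.
C = (1/C₁ + 1/C₂)⁻¹ = 1.64×10⁻¹⁰ F.

C ≈ 164 pF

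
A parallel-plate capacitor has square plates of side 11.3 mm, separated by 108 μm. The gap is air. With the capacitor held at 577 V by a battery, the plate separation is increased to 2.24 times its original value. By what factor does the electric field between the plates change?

Battery connected ⇒ V is held fixed.
E = V/d, so E₂/E₁ = d₁/d₂ = 0.446.

E₂/E₁ ≈ 0.446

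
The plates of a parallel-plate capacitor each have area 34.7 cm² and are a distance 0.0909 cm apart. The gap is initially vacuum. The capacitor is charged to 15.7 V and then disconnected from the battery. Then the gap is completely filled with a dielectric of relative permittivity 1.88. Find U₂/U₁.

Isolated ⇒ Q is held fixed.
C₂ = 1.88 C₁ and U = Q²/(2C), so U₂/U₁ = C₁/C₂ = 0.532.

U₂/U₁ ≈ 0.532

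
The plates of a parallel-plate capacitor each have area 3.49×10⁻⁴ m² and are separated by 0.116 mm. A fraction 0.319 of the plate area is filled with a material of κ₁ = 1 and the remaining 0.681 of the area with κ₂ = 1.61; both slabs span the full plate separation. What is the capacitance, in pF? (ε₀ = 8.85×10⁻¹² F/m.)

Side-by-side slabs ⇒ two capacitors in parallel, each spanning the full gap.
C₁ = κ₁ε₀A₁/d = 1.00 × 8.85×10⁻¹² × 1.11×10⁻⁴ / 1.16×10⁻⁴ = 8.49×10⁻¹² F.
C₂ = κ₂ε₀A₂/d = 1.61 × 8.85×10⁻¹² × 2.38×10⁻⁴ / 1.16×10⁻⁴ = 2.92×10⁻¹¹ F.
C = C₁ + C₂ = 3.77×10⁻¹¹ F.

37.7 pF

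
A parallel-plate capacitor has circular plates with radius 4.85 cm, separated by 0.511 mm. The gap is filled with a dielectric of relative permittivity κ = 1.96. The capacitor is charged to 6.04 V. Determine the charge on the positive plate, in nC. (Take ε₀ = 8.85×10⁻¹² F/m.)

A = π(4.85 cm)² = 7.39×10⁻³ m².
C = κε₀A/d = 1.96 × 8.85×10⁻¹² × 7.39×10⁻³ / 5.11×10⁻⁴ = 2.51×10⁻¹⁰ F.
Q = CV = 2.51×10⁻¹⁰ × 6.04 = 1.52×10⁻⁹ C.

1.52 nC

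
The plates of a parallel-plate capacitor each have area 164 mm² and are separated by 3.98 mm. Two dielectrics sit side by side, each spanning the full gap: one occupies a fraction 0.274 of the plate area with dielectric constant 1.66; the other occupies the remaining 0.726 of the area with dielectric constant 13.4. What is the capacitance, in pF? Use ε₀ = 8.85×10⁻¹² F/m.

A = 164 mm² = 1.64×10⁻⁴ m².
Side-by-side slabs ⇒ two capacitors in parallel, each spanning the full gap.
C₁ = κ₁ε₀A₁/d = 1.66 × 8.85×10⁻¹² × 4.49×10⁻⁵ / 3.98×10⁻³ = 1.66×10⁻¹³ F.
C₂ = κ₂ε₀A₂/d = 13.4 × 8.85×10⁻¹² × 1.19×10⁻⁴ / 3.98×10⁻³ = 3.55×10⁻¹² F.
C = C₁ + C₂ = 3.71×10⁻¹² F.

C ≈ 3.71 pF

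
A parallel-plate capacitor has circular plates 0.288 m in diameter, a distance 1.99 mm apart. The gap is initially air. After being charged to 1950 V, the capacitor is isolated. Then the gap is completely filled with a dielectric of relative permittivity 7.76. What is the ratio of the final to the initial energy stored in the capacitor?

Isolated ⇒ Q is held fixed.
C₂ = 7.76 C₁ and U = Q²/(2C), so U₂/U₁ = C₁/C₂ = 0.129.

U₂/U₁ ≈ 0.129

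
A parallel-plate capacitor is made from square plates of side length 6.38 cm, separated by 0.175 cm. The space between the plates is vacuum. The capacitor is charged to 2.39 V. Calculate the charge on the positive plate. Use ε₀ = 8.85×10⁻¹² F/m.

Q ≈ 49.2 pC

A = (6.38 cm)² = 4.07×10⁻³ m².
C = ε₀A/d = 8.85×10⁻¹² × 4.07×10⁻³ / 1.75×10⁻³ = 2.06×10⁻¹¹ F.
Q = CV = 2.06×10⁻¹¹ × 2.39 = 4.92×10⁻¹¹ C.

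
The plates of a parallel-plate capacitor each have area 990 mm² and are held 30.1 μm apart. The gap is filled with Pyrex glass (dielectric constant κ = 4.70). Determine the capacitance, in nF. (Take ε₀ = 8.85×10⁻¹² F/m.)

C ≈ 1.37 nF

A = 990 mm² = 9.90×10⁻⁴ m².
C = κε₀A/d = 4.70 × 8.85×10⁻¹² × 9.90×10⁻⁴ / 3.01×10⁻⁵ = 1.37×10⁻⁹ F.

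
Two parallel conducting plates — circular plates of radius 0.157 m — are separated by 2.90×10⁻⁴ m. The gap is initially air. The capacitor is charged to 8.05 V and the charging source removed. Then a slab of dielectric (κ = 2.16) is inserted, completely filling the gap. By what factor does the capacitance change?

C₂/C₁ ≈ 2.16

C = κε₀A/d scales with κ, so C₂/C₁ = κ = 2.16.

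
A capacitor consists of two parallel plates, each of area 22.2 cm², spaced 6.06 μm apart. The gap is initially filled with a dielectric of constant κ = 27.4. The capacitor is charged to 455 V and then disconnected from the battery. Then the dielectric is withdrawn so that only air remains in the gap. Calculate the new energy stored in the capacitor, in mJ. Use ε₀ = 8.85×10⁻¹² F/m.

A = 22.2 cm² = 2.22×10⁻³ m².
Initially C₁ = κε₀A/d = 27.4 × 8.85×10⁻¹² × 2.22×10⁻³ / 6.06×10⁻⁶ = 8.88×10⁻⁸ F.
U₁ = 9.20×10⁻³ J.
Isolated ⇒ Q is held fixed. C₂ = 0.0365 C₁ and U = Q²/(2C), so U₂/U₁ = C₁/C₂ = 27.4.
U₂ = 27.4 × 9.20×10⁻³ = 0.252 J.

252 mJ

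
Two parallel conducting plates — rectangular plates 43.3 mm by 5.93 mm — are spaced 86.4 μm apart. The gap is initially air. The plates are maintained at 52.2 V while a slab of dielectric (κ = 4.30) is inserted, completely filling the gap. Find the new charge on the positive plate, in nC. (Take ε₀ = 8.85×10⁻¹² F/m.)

Q ≈ 5.90 nC

A = 43.3 × 5.93 mm² = 2.57×10⁻⁴ m².
Initially C₁ = ε₀A/d = 8.85×10⁻¹² × 2.57×10⁻⁴ / 8.64×10⁻⁵ = 2.63×10⁻¹¹ F.
Q₁ = 1.37×10⁻⁹ C.
Battery connected ⇒ V is held fixed. C₂ = 4.30 C₁ and Q = CV, so Q₂/Q₁ = C₂/C₁ = 4.30.
Q₂ = 4.30 × 1.37×10⁻⁹ = 5.90×10⁻⁹ C.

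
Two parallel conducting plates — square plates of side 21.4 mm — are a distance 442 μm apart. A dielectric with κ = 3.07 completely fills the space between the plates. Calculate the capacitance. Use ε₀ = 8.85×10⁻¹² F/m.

C ≈ 28.2 pF

A = (21.4 mm)² = 4.58×10⁻⁴ m².
C = κε₀A/d = 3.07 × 8.85×10⁻¹² × 4.58×10⁻⁴ / 4.42×10⁻⁴ = 2.82×10⁻¹¹ F.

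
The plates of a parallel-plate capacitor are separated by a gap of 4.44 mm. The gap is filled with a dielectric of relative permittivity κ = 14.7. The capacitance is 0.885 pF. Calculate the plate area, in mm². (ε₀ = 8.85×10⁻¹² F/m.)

30.2 mm²

A = Cd/(κε₀) = 8.85×10⁻¹³ × 4.44×10⁻³ / (14.7 × 8.85×10⁻¹²) = 3.02×10⁻⁵ m².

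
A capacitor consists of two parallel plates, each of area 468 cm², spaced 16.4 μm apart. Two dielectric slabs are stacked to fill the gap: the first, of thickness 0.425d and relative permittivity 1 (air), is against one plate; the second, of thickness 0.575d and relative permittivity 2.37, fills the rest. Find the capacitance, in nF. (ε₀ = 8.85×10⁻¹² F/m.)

C ≈ 37.8 nF

A = 468 cm² = 4.68×10⁻² m².
Stacked slabs ⇒ two capacitors in series, each with the full plate area.
C₁ = κ₁ε₀A/d₁ = 1.00 × 8.85×10⁻¹² × 4.68×10⁻² / 6.97×10⁻⁶ = 5.94×10⁻⁸ F.
C₂ = κ₂ε₀A/d₂ = 2.37 × 8.85×10⁻¹² × 4.68×10⁻² / 9.43×10⁻⁶ = 1.04×10⁻⁷ F.
C = (1/C₁ + 1/C₂)⁻¹ = 3.78×10⁻⁸ F.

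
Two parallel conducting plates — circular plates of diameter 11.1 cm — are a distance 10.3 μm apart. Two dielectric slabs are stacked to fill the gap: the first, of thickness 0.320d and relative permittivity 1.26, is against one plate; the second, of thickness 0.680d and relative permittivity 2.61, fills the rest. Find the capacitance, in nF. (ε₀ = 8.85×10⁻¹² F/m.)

16.2 nF

A = π(11.1/2 cm)² = 9.68×10⁻³ m².
Stacked slabs ⇒ two capacitors in series, each with the full plate area.
C₁ = κ₁ε₀A/d₁ = 1.26 × 8.85×10⁻¹² × 9.68×10⁻³ / 3.30×10⁻⁶ = 3.27×10⁻⁸ F.
C₂ = κ₂ε₀A/d₂ = 2.61 × 8.85×10⁻¹² × 9.68×10⁻³ / 7.00×10⁻⁶ = 3.19×10⁻⁸ F.
C = (1/C₁ + 1/C₂)⁻¹ = 1.62×10⁻⁸ F.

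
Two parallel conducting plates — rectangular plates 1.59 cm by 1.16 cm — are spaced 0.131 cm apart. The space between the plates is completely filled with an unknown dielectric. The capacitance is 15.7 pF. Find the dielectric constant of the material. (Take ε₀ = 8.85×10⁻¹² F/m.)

A = 1.59 × 1.16 cm² = 1.84×10⁻⁴ m².
κ = Cd/(ε₀A) = 1.57×10⁻¹¹ × 1.31×10⁻³ / (8.85×10⁻¹² × 1.84×10⁻⁴) = 12.6.

κ ≈ 12.6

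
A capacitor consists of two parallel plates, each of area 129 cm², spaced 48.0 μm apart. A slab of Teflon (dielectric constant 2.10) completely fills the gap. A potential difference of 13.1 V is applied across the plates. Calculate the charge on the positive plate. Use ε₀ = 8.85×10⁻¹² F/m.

A = 129 cm² = 1.29×10⁻² m².
C = κε₀A/d = 2.10 × 8.85×10⁻¹² × 1.29×10⁻² / 4.80×10⁻⁵ = 4.99×10⁻⁹ F.
Q = CV = 4.99×10⁻⁹ × 13.1 = 6.54×10⁻⁸ C.

Q ≈ 65.4 nC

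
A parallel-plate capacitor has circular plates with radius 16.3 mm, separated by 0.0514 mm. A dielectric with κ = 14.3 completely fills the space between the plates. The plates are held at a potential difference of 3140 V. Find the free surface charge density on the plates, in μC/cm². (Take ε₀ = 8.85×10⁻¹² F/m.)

0.773 μC/cm²

A = π(16.3 mm)² = 8.35×10⁻⁴ m².
C = κε₀A/d = 14.3 × 8.85×10⁻¹² × 8.35×10⁻⁴ / 5.14×10⁻⁵ = 2.06×10⁻⁹ F.
σ = Q/A = CV/A = 2.06×10⁻⁹ × 3140 / 8.35×10⁻⁴ = 7.73×10⁻³ C/m².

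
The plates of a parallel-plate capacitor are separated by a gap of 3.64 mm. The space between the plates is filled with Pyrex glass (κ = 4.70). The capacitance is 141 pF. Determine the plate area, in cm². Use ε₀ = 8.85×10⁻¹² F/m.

A ≈ 123 cm²

A = Cd/(κε₀) = 1.41×10⁻¹⁰ × 3.64×10⁻³ / (4.70 × 8.85×10⁻¹²) = 1.23×10⁻² m².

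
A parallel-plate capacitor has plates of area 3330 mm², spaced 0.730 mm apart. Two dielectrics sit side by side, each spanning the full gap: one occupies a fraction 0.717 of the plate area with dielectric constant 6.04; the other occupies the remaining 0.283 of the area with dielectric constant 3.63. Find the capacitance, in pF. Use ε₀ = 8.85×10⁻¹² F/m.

A = 3330 mm² = 3.33×10⁻³ m².
Side-by-side slabs ⇒ two capacitors in parallel, each spanning the full gap.
C₁ = κ₁ε₀A₁/d = 6.04 × 8.85×10⁻¹² × 2.39×10⁻³ / 7.30×10⁻⁴ = 1.75×10⁻¹⁰ F.
C₂ = κ₂ε₀A₂/d = 3.63 × 8.85×10⁻¹² × 9.42×10⁻⁴ / 7.30×10⁻⁴ = 4.15×10⁻¹¹ F.
C = C₁ + C₂ = 2.16×10⁻¹⁰ F.

216 pF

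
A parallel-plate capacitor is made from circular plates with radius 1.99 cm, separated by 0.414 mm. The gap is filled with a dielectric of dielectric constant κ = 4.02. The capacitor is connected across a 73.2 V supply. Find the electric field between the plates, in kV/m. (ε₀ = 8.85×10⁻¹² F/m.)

E = V/d = 73.2 / 4.14×10⁻⁴ = 1.77×10⁵ V/m.

E ≈ 177 kV/m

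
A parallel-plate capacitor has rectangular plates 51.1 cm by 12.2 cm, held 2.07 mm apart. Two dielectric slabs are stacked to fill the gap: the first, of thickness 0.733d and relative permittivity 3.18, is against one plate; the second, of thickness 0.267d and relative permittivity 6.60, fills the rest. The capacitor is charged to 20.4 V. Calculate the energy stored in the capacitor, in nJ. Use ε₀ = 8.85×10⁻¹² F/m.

A = 51.1 × 12.2 cm² = 6.23×10⁻² m².
Stacked slabs ⇒ two capacitors in series, each with the full plate area.
C₁ = κ₁ε₀A/d₁ = 3.18 × 8.85×10⁻¹² × 6.23×10⁻² / 1.52×10⁻³ = 1.16×10⁻⁹ F.
C₂ = κ₂ε₀A/d₂ = 6.60 × 8.85×10⁻¹² × 6.23×10⁻² / 5.53×10⁻⁴ = 6.59×10⁻⁹ F.
C = (1/C₁ + 1/C₂)⁻¹ = 9.84×10⁻¹⁰ F.
U = ½CV² = ½ × 9.84×10⁻¹⁰ × (20.4)² = 2.05×10⁻⁷ J.

U ≈ 205 nJ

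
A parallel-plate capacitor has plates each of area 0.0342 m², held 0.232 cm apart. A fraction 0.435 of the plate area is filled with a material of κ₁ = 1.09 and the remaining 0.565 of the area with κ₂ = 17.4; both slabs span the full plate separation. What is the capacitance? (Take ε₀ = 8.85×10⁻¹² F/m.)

C ≈ 1.34 nF

Side-by-side slabs ⇒ two capacitors in parallel, each spanning the full gap.
C₁ = κ₁ε₀A₁/d = 1.09 × 8.85×10⁻¹² × 1.49×10⁻² / 2.32×10⁻³ = 6.19×10⁻¹¹ F.
C₂ = κ₂ε₀A₂/d = 17.4 × 8.85×10⁻¹² × 1.93×10⁻² / 2.32×10⁻³ = 1.28×10⁻⁹ F.
C = C₁ + C₂ = 1.34×10⁻⁹ F.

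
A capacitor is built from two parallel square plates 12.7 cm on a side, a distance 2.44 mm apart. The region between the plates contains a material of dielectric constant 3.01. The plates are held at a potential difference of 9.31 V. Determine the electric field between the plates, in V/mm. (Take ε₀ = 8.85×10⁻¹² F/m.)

E = V/d = 9.31 / 2.44×10⁻³ = 3.82×10³ V/m.

3.82 V/mm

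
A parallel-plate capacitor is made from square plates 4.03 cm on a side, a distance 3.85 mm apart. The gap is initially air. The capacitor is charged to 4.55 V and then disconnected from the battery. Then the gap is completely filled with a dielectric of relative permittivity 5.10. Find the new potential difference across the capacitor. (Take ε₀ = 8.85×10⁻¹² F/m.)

A = (4.03 cm)² = 1.62×10⁻³ m².
Initially C₁ = ε₀A/d = 8.85×10⁻¹² × 1.62×10⁻³ / 3.85×10⁻³ = 3.73×10⁻¹² F.
V₁ = 4.55 V.
Isolated ⇒ Q is held fixed. C₂ = 5.10 C₁ and V = Q/C, so V₂/V₁ = C₁/C₂ = 0.196.
V₂ = 0.196 × 4.55 = 0.892 V.

0.892 V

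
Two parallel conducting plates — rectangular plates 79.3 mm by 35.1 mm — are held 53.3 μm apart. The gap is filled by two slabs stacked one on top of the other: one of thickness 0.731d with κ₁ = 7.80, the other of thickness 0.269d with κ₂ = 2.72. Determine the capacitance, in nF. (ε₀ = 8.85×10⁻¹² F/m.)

A = 79.3 × 35.1 mm² = 2.78×10⁻³ m².
Stacked slabs ⇒ two capacitors in series, each with the full plate area.
C₁ = κ₁ε₀A/d₁ = 7.80 × 8.85×10⁻¹² × 2.78×10⁻³ / 3.90×10⁻⁵ = 4.93×10⁻⁹ F.
C₂ = κ₂ε₀A/d₂ = 2.72 × 8.85×10⁻¹² × 2.78×10⁻³ / 1.43×10⁻⁵ = 4.67×10⁻⁹ F.
C = (1/C₁ + 1/C₂)⁻¹ = 2.40×10⁻⁹ F.

2.40 nF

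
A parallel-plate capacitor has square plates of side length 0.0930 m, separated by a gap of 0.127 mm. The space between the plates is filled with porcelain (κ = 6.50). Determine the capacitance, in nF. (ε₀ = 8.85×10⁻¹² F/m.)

A = (0.0930 m)² = 8.65×10⁻³ m².
C = κε₀A/d = 6.50 × 8.85×10⁻¹² × 8.65×10⁻³ / 1.27×10⁻⁴ = 3.92×10⁻⁹ F.

C ≈ 3.92 nF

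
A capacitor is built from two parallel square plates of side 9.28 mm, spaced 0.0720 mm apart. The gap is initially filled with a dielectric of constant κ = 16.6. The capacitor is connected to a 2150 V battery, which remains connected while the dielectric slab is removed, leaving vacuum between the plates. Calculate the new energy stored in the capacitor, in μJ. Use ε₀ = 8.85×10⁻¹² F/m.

U ≈ 24.5 μJ

A = (9.28 mm)² = 8.61×10⁻⁵ m².
Initially C₁ = κε₀A/d = 16.6 × 8.85×10⁻¹² × 8.61×10⁻⁵ / 7.20×10⁻⁵ = 1.76×10⁻¹⁰ F.
U₁ = 4.06×10⁻⁴ J.
Battery connected ⇒ V is held fixed. C₂ = 0.0602 C₁ and U = ½CV², so U₂/U₁ = C₂/C₁ = 0.0602.
U₂ = 0.0602 × 4.06×10⁻⁴ = 2.45×10⁻⁵ J.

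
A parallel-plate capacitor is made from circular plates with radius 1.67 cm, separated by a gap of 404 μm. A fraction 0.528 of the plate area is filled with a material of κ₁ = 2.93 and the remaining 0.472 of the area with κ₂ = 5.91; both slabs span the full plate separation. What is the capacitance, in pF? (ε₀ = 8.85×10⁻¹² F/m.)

C ≈ 83.2 pF

A = π(1.67 cm)² = 8.76×10⁻⁴ m².
Side-by-side slabs ⇒ two capacitors in parallel, each spanning the full gap.
C₁ = κ₁ε₀A₁/d = 2.93 × 8.85×10⁻¹² × 4.63×10⁻⁴ / 4.04×10⁻⁴ = 2.97×10⁻¹¹ F.
C₂ = κ₂ε₀A₂/d = 5.91 × 8.85×10⁻¹² × 4.14×10⁻⁴ / 4.04×10⁻⁴ = 5.35×10⁻¹¹ F.
C = C₁ + C₂ = 8.32×10⁻¹¹ F.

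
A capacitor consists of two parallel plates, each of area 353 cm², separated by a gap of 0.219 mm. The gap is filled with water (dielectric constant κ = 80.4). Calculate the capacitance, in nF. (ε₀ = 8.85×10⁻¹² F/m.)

A = 353 cm² = 3.53×10⁻² m².
C = κε₀A/d = 80.4 × 8.85×10⁻¹² × 3.53×10⁻² / 2.19×10⁻⁴ = 1.15×10⁻⁷ F.

C ≈ 115 nF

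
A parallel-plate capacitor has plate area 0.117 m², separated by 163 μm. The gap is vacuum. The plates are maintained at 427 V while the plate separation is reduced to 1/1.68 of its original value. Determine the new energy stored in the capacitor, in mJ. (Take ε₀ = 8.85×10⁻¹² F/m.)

Initially C₁ = ε₀A/d = 8.85×10⁻¹² × 0.117 / 1.63×10⁻⁴ = 6.35×10⁻⁹ F.
U₁ = 5.79×10⁻⁴ J.
Battery connected ⇒ V is held fixed. C₂ = 1.68 C₁ and U = ½CV², so U₂/U₁ = C₂/C₁ = 1.68.
U₂ = 1.68 × 5.79×10⁻⁴ = 9.73×10⁻⁴ J.

0.973 mJ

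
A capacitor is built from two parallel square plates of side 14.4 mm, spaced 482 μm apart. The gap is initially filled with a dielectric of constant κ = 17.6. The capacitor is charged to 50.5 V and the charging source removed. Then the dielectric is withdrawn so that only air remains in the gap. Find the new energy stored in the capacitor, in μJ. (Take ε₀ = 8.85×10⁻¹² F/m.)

A = (14.4 mm)² = 2.07×10⁻⁴ m².
Initially C₁ = κε₀A/d = 17.6 × 8.85×10⁻¹² × 2.07×10⁻⁴ / 4.82×10⁻⁴ = 6.70×10⁻¹¹ F.
U₁ = 8.54×10⁻⁸ J.
Isolated ⇒ Q is held fixed. C₂ = 0.0568 C₁ and U = Q²/(2C), so U₂/U₁ = C₁/C₂ = 17.6.
U₂ = 17.6 × 8.54×10⁻⁸ = 1.50×10⁻⁶ J.

U ≈ 1.50 μJ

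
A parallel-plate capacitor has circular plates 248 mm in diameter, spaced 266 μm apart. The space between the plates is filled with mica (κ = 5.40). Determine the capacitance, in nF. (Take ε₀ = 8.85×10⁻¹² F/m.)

A = π(248/2 mm)² = 4.83×10⁻² m².
C = κε₀A/d = 5.40 × 8.85×10⁻¹² × 4.83×10⁻² / 2.66×10⁻⁴ = 8.68×10⁻⁹ F.

C ≈ 8.68 nF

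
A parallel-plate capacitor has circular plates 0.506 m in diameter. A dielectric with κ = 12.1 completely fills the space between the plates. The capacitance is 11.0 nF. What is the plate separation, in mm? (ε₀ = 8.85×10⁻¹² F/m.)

d ≈ 1.96 mm

A = π(0.506/2 m)² = 0.201 m².
d = κε₀A/C = 12.1 × 8.85×10⁻¹² × 0.201 / 1.10×10⁻⁸ = 1.96×10⁻³ m.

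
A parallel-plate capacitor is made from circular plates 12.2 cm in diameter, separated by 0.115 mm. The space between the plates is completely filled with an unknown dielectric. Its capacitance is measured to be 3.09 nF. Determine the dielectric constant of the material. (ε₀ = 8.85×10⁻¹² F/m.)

3.43

A = π(12.2/2 cm)² = 1.17×10⁻² m².
κ = Cd/(ε₀A) = 3.09×10⁻⁹ × 1.15×10⁻⁴ / (8.85×10⁻¹² × 1.17×10⁻²) = 3.43.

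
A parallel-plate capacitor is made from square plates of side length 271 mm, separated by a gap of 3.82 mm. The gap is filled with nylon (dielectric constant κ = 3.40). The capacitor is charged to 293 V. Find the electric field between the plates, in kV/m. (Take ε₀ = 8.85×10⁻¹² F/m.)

E ≈ 76.7 kV/m

E = V/d = 293 / 3.82×10⁻³ = 7.67×10⁴ V/m.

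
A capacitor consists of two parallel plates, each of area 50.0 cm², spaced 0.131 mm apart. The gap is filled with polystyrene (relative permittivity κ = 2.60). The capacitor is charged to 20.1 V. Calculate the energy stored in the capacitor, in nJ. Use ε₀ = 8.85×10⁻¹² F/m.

A = 50.0 cm² = 5.00×10⁻³ m².
C = κε₀A/d = 2.60 × 8.85×10⁻¹² × 5.00×10⁻³ / 1.31×10⁻⁴ = 8.78×10⁻¹⁰ F.
U = ½CV² = ½ × 8.78×10⁻¹⁰ × (20.1)² = 1.77×10⁻⁷ J.

U ≈ 177 nJ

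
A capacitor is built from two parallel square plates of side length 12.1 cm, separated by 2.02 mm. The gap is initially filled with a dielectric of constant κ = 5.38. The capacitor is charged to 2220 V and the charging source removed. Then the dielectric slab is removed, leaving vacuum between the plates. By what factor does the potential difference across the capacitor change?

5.38

Isolated ⇒ Q is held fixed.
C₂ = 0.186 C₁ and V = Q/C, so V₂/V₁ = C₁/C₂ = 5.38.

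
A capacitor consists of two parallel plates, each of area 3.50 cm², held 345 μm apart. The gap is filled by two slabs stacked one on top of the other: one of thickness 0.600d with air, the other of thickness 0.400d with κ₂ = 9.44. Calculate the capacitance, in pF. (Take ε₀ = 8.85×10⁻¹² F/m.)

A = 3.50 cm² = 3.50×10⁻⁴ m².
Stacked slabs ⇒ two capacitors in series, each with the full plate area.
C₁ = κ₁ε₀A/d₁ = 1.00 × 8.85×10⁻¹² × 3.50×10⁻⁴ / 2.07×10⁻⁴ = 1.50×10⁻¹¹ F.
C₂ = κ₂ε₀A/d₂ = 9.44 × 8.85×10⁻¹² × 3.50×10⁻⁴ / 1.38×10⁻⁴ = 2.12×10⁻¹⁰ F.
C = (1/C₁ + 1/C₂)⁻¹ = 1.40×10⁻¹¹ F.

C ≈ 14.0 pF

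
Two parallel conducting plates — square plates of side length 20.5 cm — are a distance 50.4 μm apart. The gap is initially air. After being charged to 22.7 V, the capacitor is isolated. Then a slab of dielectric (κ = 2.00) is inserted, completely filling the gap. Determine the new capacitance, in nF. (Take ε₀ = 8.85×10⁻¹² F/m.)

A = (20.5 cm)² = 4.20×10⁻² m².
Initially C₁ = ε₀A/d = 8.85×10⁻¹² × 4.20×10⁻² / 5.04×10⁻⁵ = 7.38×10⁻⁹ F.
C = κε₀A/d scales with κ, so C₂/C₁ = κ = 2.00.
C₂ = 2.00 × 7.38×10⁻⁹ = 1.48×10⁻⁸ F.

14.8 nF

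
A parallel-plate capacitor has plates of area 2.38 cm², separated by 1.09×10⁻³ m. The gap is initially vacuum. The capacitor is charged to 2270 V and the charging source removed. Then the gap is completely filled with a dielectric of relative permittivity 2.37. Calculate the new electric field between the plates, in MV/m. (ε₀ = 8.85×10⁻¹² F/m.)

A = 2.38 cm² = 2.38×10⁻⁴ m².
Initially C₁ = ε₀A/d = 8.85×10⁻¹² × 2.38×10⁻⁴ / 1.09×10⁻³ = 1.93×10⁻¹² F.
E₁ = 2.08×10⁶ V/m.
Isolated ⇒ Q is held fixed. V₂ = Q/C₂ = V₁/2.37; E = V/d, so E₂/E₁ = (V₂/V₁)(d₁/d₂) = 0.422.
E₂ = 0.422 × 2.08×10⁶ = 8.79×10⁵ V/m.

E ≈ 0.879 MV/m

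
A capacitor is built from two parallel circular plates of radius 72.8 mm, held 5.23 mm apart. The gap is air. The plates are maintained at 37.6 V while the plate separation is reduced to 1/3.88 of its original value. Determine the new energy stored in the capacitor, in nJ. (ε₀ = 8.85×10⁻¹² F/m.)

U ≈ 77.3 nJ

A = π(72.8 mm)² = 1.66×10⁻² m².
Initially C₁ = ε₀A/d = 8.85×10⁻¹² × 1.66×10⁻² / 5.23×10⁻³ = 2.82×10⁻¹¹ F.
U₁ = 1.99×10⁻⁸ J.
Battery connected ⇒ V is held fixed. C₂ = 3.88 C₁ and U = ½CV², so U₂/U₁ = C₂/C₁ = 3.88.
U₂ = 3.88 × 1.99×10⁻⁸ = 7.73×10⁻⁸ J.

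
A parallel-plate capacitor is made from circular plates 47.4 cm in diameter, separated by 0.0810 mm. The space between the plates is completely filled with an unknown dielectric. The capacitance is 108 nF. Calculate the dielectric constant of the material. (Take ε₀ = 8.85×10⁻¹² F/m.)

5.60

A = π(47.4/2 cm)² = 0.176 m².
κ = Cd/(ε₀A) = 1.08×10⁻⁷ × 8.10×10⁻⁵ / (8.85×10⁻¹² × 0.176) = 5.60.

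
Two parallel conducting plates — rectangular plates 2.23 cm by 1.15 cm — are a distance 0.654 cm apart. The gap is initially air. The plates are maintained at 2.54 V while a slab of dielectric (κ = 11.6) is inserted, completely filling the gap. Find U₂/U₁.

11.6

Battery connected ⇒ V is held fixed.
C₂ = 11.6 C₁ and U = ½CV², so U₂/U₁ = C₂/C₁ = 11.6.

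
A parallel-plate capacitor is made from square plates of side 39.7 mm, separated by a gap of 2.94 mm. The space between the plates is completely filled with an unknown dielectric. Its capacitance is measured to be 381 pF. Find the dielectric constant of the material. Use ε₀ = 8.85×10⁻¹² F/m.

A = (39.7 mm)² = 1.58×10⁻³ m².
κ = Cd/(ε₀A) = 3.81×10⁻¹⁰ × 2.94×10⁻³ / (8.85×10⁻¹² × 1.58×10⁻³) = 80.3.

80.3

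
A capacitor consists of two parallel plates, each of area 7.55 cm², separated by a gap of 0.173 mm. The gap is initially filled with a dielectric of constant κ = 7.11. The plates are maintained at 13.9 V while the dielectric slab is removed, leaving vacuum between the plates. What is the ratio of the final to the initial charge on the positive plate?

0.141

Battery connected ⇒ V is held fixed.
C₂ = 0.141 C₁ and Q = CV, so Q₂/Q₁ = C₂/C₁ = 0.141.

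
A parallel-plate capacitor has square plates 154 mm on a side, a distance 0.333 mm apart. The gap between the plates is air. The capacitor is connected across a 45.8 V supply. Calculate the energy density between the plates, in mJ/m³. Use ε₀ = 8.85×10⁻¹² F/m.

u ≈ 83.7 mJ/m³

E = V/d = 45.8 / 3.33×10⁻⁴ = 1.38×10⁵ V/m.
u = ½ε₀E² = ½ × 8.85×10⁻¹² × (1.38×10⁵)² = 8.37×10⁻² J/m³.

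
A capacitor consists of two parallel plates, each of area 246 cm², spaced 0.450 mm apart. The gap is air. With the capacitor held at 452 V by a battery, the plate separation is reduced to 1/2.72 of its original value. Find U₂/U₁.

Battery connected ⇒ V is held fixed.
C₂ = 2.72 C₁ and U = ½CV², so U₂/U₁ = C₂/C₁ = 2.72.

U₂/U₁ ≈ 2.72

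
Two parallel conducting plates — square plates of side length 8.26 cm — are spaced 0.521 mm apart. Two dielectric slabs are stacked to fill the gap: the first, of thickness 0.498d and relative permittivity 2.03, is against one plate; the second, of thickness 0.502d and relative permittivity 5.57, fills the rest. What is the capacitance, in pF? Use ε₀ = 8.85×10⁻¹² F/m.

345 pF

A = (8.26 cm)² = 6.82×10⁻³ m².
Stacked slabs ⇒ two capacitors in series, each with the full plate area.
C₁ = κ₁ε₀A/d₁ = 2.03 × 8.85×10⁻¹² × 6.82×10⁻³ / 2.59×10⁻⁴ = 4.72×10⁻¹⁰ F.
C₂ = κ₂ε₀A/d₂ = 5.57 × 8.85×10⁻¹² × 6.82×10⁻³ / 2.62×10⁻⁴ = 1.29×10⁻⁹ F.
C = (1/C₁ + 1/C₂)⁻¹ = 3.45×10⁻¹⁰ F.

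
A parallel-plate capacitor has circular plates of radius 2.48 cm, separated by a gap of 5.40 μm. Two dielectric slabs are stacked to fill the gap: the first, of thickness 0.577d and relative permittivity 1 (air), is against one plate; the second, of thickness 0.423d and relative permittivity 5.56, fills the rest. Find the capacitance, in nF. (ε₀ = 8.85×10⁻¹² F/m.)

4.85 nF

A = π(2.48 cm)² = 1.93×10⁻³ m².
Stacked slabs ⇒ two capacitors in series, each with the full plate area.
C₁ = κ₁ε₀A/d₁ = 1.00 × 8.85×10⁻¹² × 1.93×10⁻³ / 3.12×10⁻⁶ = 5.49×10⁻⁹ F.
C₂ = κ₂ε₀A/d₂ = 5.56 × 8.85×10⁻¹² × 1.93×10⁻³ / 2.28×10⁻⁶ = 4.16×10⁻⁸ F.
C = (1/C₁ + 1/C₂)⁻¹ = 4.85×10⁻⁹ F.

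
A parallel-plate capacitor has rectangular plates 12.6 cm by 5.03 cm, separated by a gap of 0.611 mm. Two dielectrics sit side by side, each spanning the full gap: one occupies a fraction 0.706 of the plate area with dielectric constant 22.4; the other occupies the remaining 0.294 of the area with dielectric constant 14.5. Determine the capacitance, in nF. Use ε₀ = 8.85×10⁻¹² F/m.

A = 12.6 × 5.03 cm² = 6.34×10⁻³ m².
Side-by-side slabs ⇒ two capacitors in parallel, each spanning the full gap.
C₁ = κ₁ε₀A₁/d = 22.4 × 8.85×10⁻¹² × 4.47×10⁻³ / 6.11×10⁻⁴ = 1.45×10⁻⁹ F.
C₂ = κ₂ε₀A₂/d = 14.5 × 8.85×10⁻¹² × 1.86×10⁻³ / 6.11×10⁻⁴ = 3.91×10⁻¹⁰ F.
C = C₁ + C₂ = 1.84×10⁻⁹ F.

C ≈ 1.84 nF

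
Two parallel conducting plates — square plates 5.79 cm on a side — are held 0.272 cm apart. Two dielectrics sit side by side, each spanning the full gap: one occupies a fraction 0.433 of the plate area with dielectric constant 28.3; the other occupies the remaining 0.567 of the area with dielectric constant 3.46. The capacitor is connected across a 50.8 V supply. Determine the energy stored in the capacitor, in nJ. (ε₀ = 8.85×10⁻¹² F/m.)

U ≈ 200 nJ

A = (5.79 cm)² = 3.35×10⁻³ m².
Side-by-side slabs ⇒ two capacitors in parallel, each spanning the full gap.
C₁ = κ₁ε₀A₁/d = 28.3 × 8.85×10⁻¹² × 1.45×10⁻³ / 2.72×10⁻³ = 1.34×10⁻¹⁰ F.
C₂ = κ₂ε₀A₂/d = 3.46 × 8.85×10⁻¹² × 1.90×10⁻³ / 2.72×10⁻³ = 2.14×10⁻¹¹ F.
C = C₁ + C₂ = 1.55×10⁻¹⁰ F.
U = ½CV² = ½ × 1.55×10⁻¹⁰ × (50.8)² = 2.00×10⁻⁷ J.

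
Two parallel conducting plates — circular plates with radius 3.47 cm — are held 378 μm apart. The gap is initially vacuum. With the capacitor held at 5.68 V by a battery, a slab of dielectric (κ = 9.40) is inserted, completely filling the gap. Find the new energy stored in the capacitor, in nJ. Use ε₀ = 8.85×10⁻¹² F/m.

U ≈ 13.4 nJ

A = π(3.47 cm)² = 3.78×10⁻³ m².
Initially C₁ = ε₀A/d = 8.85×10⁻¹² × 3.78×10⁻³ / 3.78×10⁻⁴ = 8.86×10⁻¹¹ F.
U₁ = 1.43×10⁻⁹ J.
Battery connected ⇒ V is held fixed. C₂ = 9.40 C₁ and U = ½CV², so U₂/U₁ = C₂/C₁ = 9.40.
U₂ = 9.40 × 1.43×10⁻⁹ = 1.34×10⁻⁸ J.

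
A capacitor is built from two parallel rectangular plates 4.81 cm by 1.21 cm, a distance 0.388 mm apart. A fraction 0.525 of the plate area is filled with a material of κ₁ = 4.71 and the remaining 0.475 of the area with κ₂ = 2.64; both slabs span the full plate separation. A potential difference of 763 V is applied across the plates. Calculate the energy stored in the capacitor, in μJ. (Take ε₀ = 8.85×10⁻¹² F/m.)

A = 4.81 × 1.21 cm² = 5.82×10⁻⁴ m².
Side-by-side slabs ⇒ two capacitors in parallel, each spanning the full gap.
C₁ = κ₁ε₀A₁/d = 4.71 × 8.85×10⁻¹² × 3.06×10⁻⁴ / 3.88×10⁻⁴ = 3.28×10⁻¹¹ F.
C₂ = κ₂ε₀A₂/d = 2.64 × 8.85×10⁻¹² × 2.76×10⁻⁴ / 3.88×10⁻⁴ = 1.66×10⁻¹¹ F.
C = C₁ + C₂ = 4.95×10⁻¹¹ F.
U = ½CV² = ½ × 4.95×10⁻¹¹ × (763)² = 1.44×10⁻⁵ J.

U ≈ 14.4 μJ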